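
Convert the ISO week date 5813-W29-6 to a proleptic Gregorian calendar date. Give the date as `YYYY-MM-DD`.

ISO week 1 of 5813 is the week containing the first Thursday of 5813.
Week 29, day 6 (Saturday) lands on 5813-07-24.

5813-07-24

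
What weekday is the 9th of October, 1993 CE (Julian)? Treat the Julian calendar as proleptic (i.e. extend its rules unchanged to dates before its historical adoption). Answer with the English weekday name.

This is JDN 2449283 (22 October 1993 Gregorian).
JDN 2449283 mod 7 = 4, and JDN 0 was a Monday, so this is a Friday.

Friday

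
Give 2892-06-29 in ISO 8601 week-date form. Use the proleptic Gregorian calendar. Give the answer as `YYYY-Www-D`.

2892-W26-7

The weekday is Sunday (ISO weekday 7).
That Sunday belongs to ISO week 26 of ISO year 2892.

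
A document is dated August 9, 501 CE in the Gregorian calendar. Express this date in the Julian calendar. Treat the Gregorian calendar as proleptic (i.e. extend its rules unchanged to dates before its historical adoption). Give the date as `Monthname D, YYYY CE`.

For dates in this range the Gregorian date is 2 days ahead of the Julian.
9 August 501 Gregorian − 2 days → 7 August 501 Julian.

August 7, 501 CE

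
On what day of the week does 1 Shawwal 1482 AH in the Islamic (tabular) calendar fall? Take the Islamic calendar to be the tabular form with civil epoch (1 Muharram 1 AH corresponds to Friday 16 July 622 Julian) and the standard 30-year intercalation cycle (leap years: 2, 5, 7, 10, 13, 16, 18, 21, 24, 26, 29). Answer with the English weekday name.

Equivalently 4 March 2060 Gregorian, JDN 2473523.
Since JDN mod 7 = 3 (0 = Monday), the day is Thursday.

Thursday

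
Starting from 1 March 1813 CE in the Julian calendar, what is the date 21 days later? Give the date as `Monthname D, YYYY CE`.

JDN of 1 March 1813 CE = 2383316.
2383316 + 21 = 2383337.
JDN 2383337 in the Julian calendar is March 22, 1813 CE.

March 22, 1813 CE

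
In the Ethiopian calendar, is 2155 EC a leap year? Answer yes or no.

yes

2155 mod 4 = 3; in the Ethiopian calendar a year is leap when year mod 4 = 3, so it is a leap year.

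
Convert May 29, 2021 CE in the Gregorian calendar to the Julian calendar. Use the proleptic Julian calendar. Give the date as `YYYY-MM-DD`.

2021-05-16

At this point the Julian calendar is 13 days behind the Gregorian.
29 May 2021 Gregorian − 13 days → 16 May 2021 Julian.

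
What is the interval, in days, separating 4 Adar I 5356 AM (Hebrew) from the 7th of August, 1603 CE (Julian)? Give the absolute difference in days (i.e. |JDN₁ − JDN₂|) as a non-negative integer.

2752

First date → JDN 2304020; second date → JDN 2306772.
The interval is |2304020 − 2306772| = 2752 days.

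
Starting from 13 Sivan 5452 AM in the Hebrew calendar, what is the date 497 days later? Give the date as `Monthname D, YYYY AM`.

The starting date is JDN 2339199; 2339199 + 497 = 2339696.
JDN 2339696 corresponds to Tishrei 7, 5454 AM.

Tishrei 7, 5454 AM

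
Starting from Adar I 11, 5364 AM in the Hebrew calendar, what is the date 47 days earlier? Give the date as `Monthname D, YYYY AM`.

JDN of Adar I 11, 5364 AM = 2306951.
2306951 − 47 = 2306904.
JDN 2306904 in the Hebrew calendar is Tevet 23, 5364 AM.

Tevet 23, 5364 AM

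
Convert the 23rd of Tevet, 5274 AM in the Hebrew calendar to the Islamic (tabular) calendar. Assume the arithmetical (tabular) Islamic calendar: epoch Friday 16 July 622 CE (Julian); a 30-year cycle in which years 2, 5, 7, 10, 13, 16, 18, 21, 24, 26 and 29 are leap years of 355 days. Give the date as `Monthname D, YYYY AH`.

The source date corresponds to 1 January 1514 in the proleptic Gregorian calendar (JDN 2274037).
That day falls on 23 Shawwal 919 AH in the tabular Islamic calendar.

Shawwal 23, 919 AH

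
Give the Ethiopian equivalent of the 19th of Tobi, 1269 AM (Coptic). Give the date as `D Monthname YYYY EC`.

The source date corresponds to 24 January 1553 in the proleptic Gregorian calendar (JDN 2288305).
That day falls on 19 Tir 1545 EC in the Ethiopian calendar.

19 Tir 1545 EC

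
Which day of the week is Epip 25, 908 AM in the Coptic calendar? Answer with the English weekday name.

Sunday

This is JDN 2156636 (26 July 1192 Gregorian).
2156636 ≡ 6 (mod 7); counting from Monday = 0 gives Sunday.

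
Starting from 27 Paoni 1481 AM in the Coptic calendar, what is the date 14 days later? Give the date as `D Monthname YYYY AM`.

JDN of 27 Paoni 1481 AM = 2365896.
2365896 + 14 = 2365910.
JDN 2365910 in the Coptic calendar is 11 Epip 1481 AM.

11 Epip 1481 AM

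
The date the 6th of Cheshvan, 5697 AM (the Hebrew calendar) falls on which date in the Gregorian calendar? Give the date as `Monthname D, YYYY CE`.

October 22, 1936 CE

Both dates share Julian Day Number 2428464; in the Gregorian calendar that is 22 October 1936 CE.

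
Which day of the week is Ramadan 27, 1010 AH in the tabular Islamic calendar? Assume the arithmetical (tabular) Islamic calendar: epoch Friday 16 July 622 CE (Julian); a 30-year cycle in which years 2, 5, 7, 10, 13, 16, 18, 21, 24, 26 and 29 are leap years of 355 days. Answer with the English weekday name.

Thursday

In the Gregorian calendar this is 21 March 1602 (JDN 2306258).
2306258 ≡ 3 (mod 7); counting from Monday = 0 gives Thursday.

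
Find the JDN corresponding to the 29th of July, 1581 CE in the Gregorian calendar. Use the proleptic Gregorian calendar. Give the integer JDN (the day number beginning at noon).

2298718

JDN 2451545 is 1 January 2000 CE (Gregorian); the target day is −152827 days from there, so JDN = 2298718.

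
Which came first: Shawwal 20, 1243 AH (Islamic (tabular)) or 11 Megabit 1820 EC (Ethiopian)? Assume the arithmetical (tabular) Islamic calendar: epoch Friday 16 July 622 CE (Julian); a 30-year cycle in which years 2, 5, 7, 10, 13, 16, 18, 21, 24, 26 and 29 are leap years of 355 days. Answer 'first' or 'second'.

second

Converting both to JDN: 2388848 vs 2388801; the smaller is the second.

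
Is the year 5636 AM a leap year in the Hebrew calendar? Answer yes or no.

no

Hebrew year 5636 is year 12 of its 19-year Metonic cycle; leap years are at positions 3, 6, 8, 11, 14, 17, 19, so it is a common year (12 months).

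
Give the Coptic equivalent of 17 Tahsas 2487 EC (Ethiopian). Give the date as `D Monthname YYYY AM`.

17 Koiak 2211 AM

Both dates share Julian Day Number 2632338; in the Coptic calendar that is 17 Koiak 2211 AM.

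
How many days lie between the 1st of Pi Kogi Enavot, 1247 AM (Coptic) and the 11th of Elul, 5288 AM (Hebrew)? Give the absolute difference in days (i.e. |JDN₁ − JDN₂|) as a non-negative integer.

1093

First date → JDN 2280491; second date → JDN 2279398.
The interval is |2280491 − 2279398| = 1093 days.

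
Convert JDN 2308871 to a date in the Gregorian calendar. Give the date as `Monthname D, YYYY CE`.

May 16, 1609 CE

Counting from JDN 2299161 = 15 Oct 1582 gives an offset of 9710 days.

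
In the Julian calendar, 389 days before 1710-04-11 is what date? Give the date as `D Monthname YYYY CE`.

Counting 389 days back from JDN 2345736 reaches JDN 2345347, which is 18 March 1709 CE.

18 March 1709 CE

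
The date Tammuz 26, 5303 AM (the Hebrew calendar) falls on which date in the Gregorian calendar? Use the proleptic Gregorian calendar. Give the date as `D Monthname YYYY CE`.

8 July 1543 CE

Julian Day Number of the source date = 2284817.
Converting JDN 2284817 to the Gregorian calendar gives 8 July 1543 CE.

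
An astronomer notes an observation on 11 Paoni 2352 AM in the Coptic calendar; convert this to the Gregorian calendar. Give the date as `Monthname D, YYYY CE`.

June 23, 2636 CE

Julian Day Number of the source date = 2684013.
Converting JDN 2684013 to the Gregorian calendar gives 23 June 2636 CE.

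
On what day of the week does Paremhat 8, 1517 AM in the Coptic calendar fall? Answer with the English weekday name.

This is JDN 2378936 (16 March 1801 Gregorian).
JDN 2378936 mod 7 = 0, and JDN 0 was a Monday, so this is a Monday.

Monday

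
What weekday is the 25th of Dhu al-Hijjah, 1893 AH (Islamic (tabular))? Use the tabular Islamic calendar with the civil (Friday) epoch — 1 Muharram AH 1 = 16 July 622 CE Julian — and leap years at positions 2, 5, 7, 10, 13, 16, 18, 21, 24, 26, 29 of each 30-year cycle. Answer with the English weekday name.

Saturday

In the Gregorian calendar this is 1 March 2459 (JDN 2619251).
2619251 ≡ 5 (mod 7); counting from Monday = 0 gives Saturday.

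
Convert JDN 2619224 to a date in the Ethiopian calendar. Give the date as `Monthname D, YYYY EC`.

The Gregorian equivalent of JDN 2619224 is 2 February 2459.
In the Ethiopian calendar that day is Tir 22, 2451 EC.

Tir 22, 2451 EC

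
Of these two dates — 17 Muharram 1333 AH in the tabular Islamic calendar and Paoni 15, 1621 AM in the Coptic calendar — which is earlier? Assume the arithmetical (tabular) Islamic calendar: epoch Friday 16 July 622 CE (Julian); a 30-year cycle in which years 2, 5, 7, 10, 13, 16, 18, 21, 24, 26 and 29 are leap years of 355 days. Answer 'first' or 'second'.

The two dates have Julian Day Numbers 2420472 and 2417019 respectively.
Since 2417019 < 2420472, the second date comes first.

second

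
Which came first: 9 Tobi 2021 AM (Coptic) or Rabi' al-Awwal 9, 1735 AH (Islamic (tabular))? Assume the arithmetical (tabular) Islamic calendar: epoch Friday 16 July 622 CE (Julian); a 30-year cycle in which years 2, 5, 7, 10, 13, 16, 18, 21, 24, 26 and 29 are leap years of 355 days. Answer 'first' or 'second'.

First date → JDN 2562963; second date → JDN 2562979.
JDN 2562963 < JDN 2562979, so the first date is earlier.

first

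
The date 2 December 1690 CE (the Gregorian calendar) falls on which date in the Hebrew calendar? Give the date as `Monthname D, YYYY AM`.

Both dates share Julian Day Number 2338656; in the Hebrew calendar that is 30 Kislev 5451 AM.

Kislev 30, 5451 AM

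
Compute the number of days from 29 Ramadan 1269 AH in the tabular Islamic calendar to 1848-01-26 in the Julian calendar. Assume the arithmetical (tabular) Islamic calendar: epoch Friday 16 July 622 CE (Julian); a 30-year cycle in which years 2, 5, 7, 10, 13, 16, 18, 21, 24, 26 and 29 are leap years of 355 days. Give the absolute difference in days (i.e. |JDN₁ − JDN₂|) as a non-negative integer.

First date → JDN 2398041; second date → JDN 2396065.
The interval is |2398041 − 2396065| = 1976 days.

1976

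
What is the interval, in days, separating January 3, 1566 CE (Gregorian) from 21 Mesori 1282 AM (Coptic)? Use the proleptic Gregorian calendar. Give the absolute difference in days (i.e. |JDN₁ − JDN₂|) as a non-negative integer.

233

First date → JDN 2293032; second date → JDN 2293265.
The interval is |2293032 − 2293265| = 233 days.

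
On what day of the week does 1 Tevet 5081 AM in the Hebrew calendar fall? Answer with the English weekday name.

In the proleptic Gregorian calendar this is 11 December 1320 (JDN 2203525).
2203525 ≡ 2 (mod 7); counting from Monday = 0 gives Wednesday.

Wednesday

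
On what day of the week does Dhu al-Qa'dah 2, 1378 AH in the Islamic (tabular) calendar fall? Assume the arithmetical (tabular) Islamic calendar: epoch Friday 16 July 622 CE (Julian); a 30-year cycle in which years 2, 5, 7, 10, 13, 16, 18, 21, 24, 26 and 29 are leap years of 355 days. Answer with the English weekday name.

In the Gregorian calendar this is 10 May 1959 (JDN 2436699).
JDN 2436699 mod 7 = 6, and JDN 0 was a Monday, so this is a Sunday.

Sunday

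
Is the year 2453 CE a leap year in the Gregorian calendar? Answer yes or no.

2453 is not divisible by 4, so it is a common year.

no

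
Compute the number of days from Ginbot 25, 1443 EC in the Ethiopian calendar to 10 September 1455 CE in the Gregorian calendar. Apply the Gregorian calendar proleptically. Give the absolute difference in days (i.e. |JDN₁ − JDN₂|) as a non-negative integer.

First date → JDN 2251175; second date → JDN 2252740.
The interval is |2251175 − 2252740| = 1565 days.

1565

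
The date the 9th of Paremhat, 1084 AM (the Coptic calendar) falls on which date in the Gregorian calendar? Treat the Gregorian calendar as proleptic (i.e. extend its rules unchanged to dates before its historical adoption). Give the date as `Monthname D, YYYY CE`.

March 13, 1368 CE

Julian Day Number of the source date = 2220784.
Converting JDN 2220784 to the Gregorian calendar gives 13 March 1368 CE.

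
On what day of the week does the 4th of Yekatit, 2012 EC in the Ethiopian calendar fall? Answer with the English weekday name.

Wednesday

In the Gregorian calendar this is 12 February 2020 (JDN 2458892).
JDN 2458892 mod 7 = 2, and JDN 0 was a Monday, so this is a Wednesday.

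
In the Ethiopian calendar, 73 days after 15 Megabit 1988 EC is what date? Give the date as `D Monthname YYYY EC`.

Counting 73 days forward from JDN 2450167 reaches JDN 2450240, which is 28 Ginbot 1988 EC.

28 Ginbot 1988 EC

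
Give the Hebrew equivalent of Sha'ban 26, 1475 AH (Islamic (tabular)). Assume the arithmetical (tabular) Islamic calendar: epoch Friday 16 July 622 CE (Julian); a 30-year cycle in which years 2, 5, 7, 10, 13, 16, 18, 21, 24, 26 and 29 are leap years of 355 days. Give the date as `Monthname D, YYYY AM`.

The source date corresponds to 15 April 2053 in the Gregorian calendar (JDN 2471008).
That day falls on 27 Nisan 5813 AM in the Hebrew calendar.

Nisan 27, 5813 AM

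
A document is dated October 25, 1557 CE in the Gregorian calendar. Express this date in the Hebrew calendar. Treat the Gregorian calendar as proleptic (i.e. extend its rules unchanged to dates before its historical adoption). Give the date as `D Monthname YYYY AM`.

Both dates share Julian Day Number 2290040; in the Hebrew calendar that is 21 Cheshvan 5318 AM.

21 Cheshvan 5318 AM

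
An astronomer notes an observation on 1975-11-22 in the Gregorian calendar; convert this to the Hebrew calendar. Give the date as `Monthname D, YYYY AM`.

Both dates share Julian Day Number 2442739; in the Hebrew calendar that is 18 Kislev 5736 AM.

Kislev 18, 5736 AM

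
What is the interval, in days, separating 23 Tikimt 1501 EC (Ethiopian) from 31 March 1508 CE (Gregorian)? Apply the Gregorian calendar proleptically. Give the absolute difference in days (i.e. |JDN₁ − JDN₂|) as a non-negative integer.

213

First date → JDN 2272148; second date → JDN 2271935.
The interval is |2272148 − 2271935| = 213 days.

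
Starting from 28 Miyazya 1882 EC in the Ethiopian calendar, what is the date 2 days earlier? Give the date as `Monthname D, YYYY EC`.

Miyazya 26, 1882 EC

Counting 2 days back from JDN 2411493 reaches JDN 2411491, which is Miyazya 26, 1882 EC.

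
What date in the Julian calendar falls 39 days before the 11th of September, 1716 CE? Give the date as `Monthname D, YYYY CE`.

JDN of the 11th of September, 1716 CE = 2348081.
2348081 − 39 = 2348042.
JDN 2348042 in the Julian calendar is August 3, 1716 CE.

August 3, 1716 CE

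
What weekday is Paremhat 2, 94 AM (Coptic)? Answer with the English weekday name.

This is JDN 1859179 (27 February 378 Gregorian).
1859179 ≡ 0 (mod 7); counting from Monday = 0 gives Monday.

Monday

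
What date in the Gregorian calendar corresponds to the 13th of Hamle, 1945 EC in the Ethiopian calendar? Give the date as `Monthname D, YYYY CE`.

Julian Day Number of the source date = 2434579.
Converting JDN 2434579 to the Gregorian calendar gives 20 July 1953 CE.

July 20, 1953 CE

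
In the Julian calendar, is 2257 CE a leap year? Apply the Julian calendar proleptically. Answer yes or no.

2257 mod 4 = 1, so it is a common year in the Julian calendar.

no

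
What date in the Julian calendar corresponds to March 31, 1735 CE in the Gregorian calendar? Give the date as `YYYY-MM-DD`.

1735-03-20

At this point the Julian calendar is 11 days behind the Gregorian.
31 March 1735 Gregorian − 11 days → 20 March 1735 Julian.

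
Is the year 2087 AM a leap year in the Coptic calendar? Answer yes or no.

yes

2087 mod 4 = 3; in the Coptic calendar a year is leap when year mod 4 = 3, so it is a leap year.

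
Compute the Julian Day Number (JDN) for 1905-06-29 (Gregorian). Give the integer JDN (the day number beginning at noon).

JDN 2400001 is 17 November 1858 CE (Gregorian), MJD 0; the target day is +17025 days from there, so JDN = 2417026.

2417026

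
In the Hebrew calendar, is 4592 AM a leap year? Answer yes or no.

Hebrew year 4592 is year 13 of its 19-year Metonic cycle; leap years are at positions 3, 6, 8, 11, 14, 17, 19, so it is a common year (12 months).

no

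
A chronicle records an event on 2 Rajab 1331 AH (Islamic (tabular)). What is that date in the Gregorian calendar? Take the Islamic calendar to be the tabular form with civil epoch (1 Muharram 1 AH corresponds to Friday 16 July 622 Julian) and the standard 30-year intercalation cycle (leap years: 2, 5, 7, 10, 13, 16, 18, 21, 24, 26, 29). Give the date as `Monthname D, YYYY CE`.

Julian Day Number of the source date = 2419926.
Converting JDN 2419926 to the Gregorian calendar gives 7 June 1913 CE.

June 7, 1913 CE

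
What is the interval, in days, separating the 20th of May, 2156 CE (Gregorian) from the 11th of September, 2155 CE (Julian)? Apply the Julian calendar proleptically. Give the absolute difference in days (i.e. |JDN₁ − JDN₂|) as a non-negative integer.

JDN of the first date = 2508663.
JDN of the second date = 2508425.
|2508425 − 2508663| = 238.

238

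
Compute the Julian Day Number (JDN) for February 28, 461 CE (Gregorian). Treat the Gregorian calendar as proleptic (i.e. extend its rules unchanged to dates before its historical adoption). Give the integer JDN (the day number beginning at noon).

JDN 2451545 is 1 January 2000 CE (Gregorian); the target day is −562049 days from there, so JDN = 1889496.

1889496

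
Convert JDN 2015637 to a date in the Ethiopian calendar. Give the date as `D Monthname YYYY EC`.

13 Hamle 798 EC

The proleptic Gregorian equivalent of JDN 2015637 is 11 July 806.
In the Ethiopian calendar that day is 13 Hamle 798 EC.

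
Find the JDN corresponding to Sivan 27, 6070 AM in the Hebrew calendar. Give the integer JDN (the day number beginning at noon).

In the Gregorian calendar the same day is 26 June 2310.
JDN 2299161 is 15 October 1582 CE (Gregorian); the target day is +265785 days from there, so JDN = 2564946.

2564946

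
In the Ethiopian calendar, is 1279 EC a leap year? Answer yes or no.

yes

1279 mod 4 = 3; in the Ethiopian calendar a year is leap when year mod 4 = 3, so it is a leap year.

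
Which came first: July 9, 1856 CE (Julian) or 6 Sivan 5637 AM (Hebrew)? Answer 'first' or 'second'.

First date → JDN 2399152; second date → JDN 2406758.
JDN 2399152 < JDN 2406758, so the first date is earlier.

first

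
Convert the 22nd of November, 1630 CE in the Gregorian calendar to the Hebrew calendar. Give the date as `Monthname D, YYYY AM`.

Both dates share Julian Day Number 2316731; in the Hebrew calendar that is 17 Kislev 5391 AM.

Kislev 17, 5391 AM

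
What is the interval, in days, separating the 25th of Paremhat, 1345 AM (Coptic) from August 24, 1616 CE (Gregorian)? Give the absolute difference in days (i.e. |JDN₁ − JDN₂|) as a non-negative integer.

JDN of the first date = 2316130.
JDN of the second date = 2311528.
|2311528 − 2316130| = 4602.

4602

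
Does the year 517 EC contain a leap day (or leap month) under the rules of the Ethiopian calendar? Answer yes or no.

no

517 mod 4 = 1; in the Ethiopian calendar a year is leap when year mod 4 = 3, so it is a common year.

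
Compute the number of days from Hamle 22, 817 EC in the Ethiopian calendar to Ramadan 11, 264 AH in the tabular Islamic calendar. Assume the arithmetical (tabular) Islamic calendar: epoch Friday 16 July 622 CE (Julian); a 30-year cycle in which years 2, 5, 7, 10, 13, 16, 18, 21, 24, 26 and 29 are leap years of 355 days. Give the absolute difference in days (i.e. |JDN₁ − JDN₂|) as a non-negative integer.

JDN of the first date = 2022586.
JDN of the second date = 2041884.
|2041884 − 2022586| = 19298.

19298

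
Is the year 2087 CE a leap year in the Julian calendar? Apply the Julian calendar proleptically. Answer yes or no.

2087 mod 4 = 3, so it is a common year in the Julian calendar.

no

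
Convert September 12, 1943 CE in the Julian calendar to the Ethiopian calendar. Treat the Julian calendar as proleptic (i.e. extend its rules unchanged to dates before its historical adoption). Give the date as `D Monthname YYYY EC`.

14 Meskerem 1936 EC

Julian Day Number of the source date = 2430993.
Converting JDN 2430993 to the Ethiopian calendar gives 14 Meskerem 1936 EC.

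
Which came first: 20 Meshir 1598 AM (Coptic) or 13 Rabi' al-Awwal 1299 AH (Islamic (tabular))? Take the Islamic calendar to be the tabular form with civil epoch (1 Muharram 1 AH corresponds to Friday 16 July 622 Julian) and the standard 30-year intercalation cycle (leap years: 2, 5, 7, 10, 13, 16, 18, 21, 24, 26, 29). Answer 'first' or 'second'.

second

First date → JDN 2408503; second date → JDN 2408479.
JDN 2408479 < JDN 2408503, so the second date is earlier.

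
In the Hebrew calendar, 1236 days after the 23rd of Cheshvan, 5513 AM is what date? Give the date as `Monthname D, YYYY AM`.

JDN of the 23rd of Cheshvan, 5513 AM = 2361269.
2361269 + 1236 = 2362505.
JDN 2362505 in the Hebrew calendar is Adar II 18, 5516 AM.

Adar II 18, 5516 AM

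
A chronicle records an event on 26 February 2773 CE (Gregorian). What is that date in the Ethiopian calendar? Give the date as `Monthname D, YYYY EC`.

Julian Day Number of the source date = 2733934.
Converting JDN 2733934 to the Ethiopian calendar gives 13 Yekatit 2765 EC.

Yekatit 13, 2765 EC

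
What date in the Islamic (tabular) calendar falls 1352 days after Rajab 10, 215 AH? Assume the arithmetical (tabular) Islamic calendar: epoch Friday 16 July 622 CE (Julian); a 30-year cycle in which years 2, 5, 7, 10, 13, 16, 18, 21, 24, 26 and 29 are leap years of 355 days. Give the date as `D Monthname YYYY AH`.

JDN of Rajab 10, 215 AH = 2024460.
2024460 + 1352 = 2025812.
JDN 2025812 in the tabular Islamic calendar is 3 Jumada al-Awwal 219 AH.

3 Jumada al-Awwal 219 AH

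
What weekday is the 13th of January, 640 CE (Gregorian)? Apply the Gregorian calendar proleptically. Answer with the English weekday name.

1954827 ≡ 0 (mod 7); counting from Monday = 0 gives Monday.

Monday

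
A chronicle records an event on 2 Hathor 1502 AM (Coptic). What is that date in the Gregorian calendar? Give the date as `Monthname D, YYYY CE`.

Both dates share Julian Day Number 2373331; in the Gregorian calendar that is 9 November 1785 CE.

November 9, 1785 CE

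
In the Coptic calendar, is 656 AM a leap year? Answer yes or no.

no

656 mod 4 = 0; in the Coptic calendar a year is leap when year mod 4 = 3, so it is a common year.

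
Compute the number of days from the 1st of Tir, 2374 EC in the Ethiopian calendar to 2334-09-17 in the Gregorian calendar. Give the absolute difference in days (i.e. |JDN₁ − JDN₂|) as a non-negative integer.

17284

JDN of the first date = 2591079.
JDN of the second date = 2573795.
|2573795 − 2591079| = 17284.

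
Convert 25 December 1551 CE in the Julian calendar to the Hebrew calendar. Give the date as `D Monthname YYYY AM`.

27 Tevet 5312 AM

The source date corresponds to 4 January 1552 in the proleptic Gregorian calendar (JDN 2287919).
That day falls on 27 Tevet 5312 AM in the Hebrew calendar.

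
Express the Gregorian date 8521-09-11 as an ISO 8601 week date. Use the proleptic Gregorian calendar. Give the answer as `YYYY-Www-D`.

8521-W37-4

The weekday is Thursday (ISO weekday 4).
That Thursday belongs to ISO week 37 of ISO year 8521.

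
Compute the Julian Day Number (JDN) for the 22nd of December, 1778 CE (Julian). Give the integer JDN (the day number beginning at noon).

2370828

Equivalently 2 January 1779 (Gregorian).
JDN 2400001 is 17 November 1858 CE (Gregorian), MJD 0; the target day is −29173 days from there, so JDN = 2370828.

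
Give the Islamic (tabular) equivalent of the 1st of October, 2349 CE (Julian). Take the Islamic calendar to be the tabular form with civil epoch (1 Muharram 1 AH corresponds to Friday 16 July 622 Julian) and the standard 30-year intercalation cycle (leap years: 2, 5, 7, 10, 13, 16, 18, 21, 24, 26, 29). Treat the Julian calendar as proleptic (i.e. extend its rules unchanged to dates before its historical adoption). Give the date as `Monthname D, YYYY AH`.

Julian Day Number of the source date = 2579304.
Converting JDN 2579304 to the tabular Islamic calendar gives 3 Rabi' al-Thani 1781 AH.

Rabi' al-Thani 3, 1781 AH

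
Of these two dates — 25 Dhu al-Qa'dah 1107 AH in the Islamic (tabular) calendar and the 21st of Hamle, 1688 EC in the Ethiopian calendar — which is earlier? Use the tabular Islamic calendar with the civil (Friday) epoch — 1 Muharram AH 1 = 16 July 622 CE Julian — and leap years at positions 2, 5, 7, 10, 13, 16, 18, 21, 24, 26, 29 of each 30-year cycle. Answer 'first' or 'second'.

first

First date → JDN 2340689; second date → JDN 2340718.
JDN 2340689 < JDN 2340718, so the first date is earlier.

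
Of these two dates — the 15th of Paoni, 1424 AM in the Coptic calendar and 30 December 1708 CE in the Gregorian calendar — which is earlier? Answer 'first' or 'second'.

first

Converting both to JDN: 2345065 vs 2345258; the smaller is the first.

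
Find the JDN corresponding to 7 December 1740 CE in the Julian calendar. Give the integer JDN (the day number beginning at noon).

2356934

Equivalently 18 December 1740 (Gregorian).
JDN 2299161 is 15 October 1582 CE (Gregorian); the target day is +57773 days from there, so JDN = 2356934.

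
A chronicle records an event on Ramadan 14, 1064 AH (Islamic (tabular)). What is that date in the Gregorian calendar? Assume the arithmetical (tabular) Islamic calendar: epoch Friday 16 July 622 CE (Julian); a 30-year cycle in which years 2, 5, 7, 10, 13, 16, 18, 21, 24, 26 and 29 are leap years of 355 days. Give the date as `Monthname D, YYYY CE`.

July 29, 1654 CE

Julian Day Number of the source date = 2325381.
Converting JDN 2325381 to the Gregorian calendar gives 29 July 1654 CE.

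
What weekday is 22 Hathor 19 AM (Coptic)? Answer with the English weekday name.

This is JDN 1831685 (19 November 302 Gregorian).
Since JDN mod 7 = 2 (0 = Monday), the day is Wednesday.

Wednesday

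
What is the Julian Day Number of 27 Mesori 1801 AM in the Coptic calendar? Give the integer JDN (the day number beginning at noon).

In the Gregorian calendar the same day is 2 September 2085.
JDN 2451545 is 1 January 2000 CE (Gregorian); the target day is +31291 days from there, so JDN = 2482836.

2482836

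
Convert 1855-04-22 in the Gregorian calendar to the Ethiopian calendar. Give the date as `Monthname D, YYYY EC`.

Both dates share Julian Day Number 2398696; in the Ethiopian calendar that is 15 Miyazya 1847 EC.

Miyazya 15, 1847 EC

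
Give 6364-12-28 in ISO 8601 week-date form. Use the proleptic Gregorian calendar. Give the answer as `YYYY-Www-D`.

6364-W53-1

The weekday is Monday (ISO weekday 1).
That Monday belongs to ISO week 53 of ISO year 6364.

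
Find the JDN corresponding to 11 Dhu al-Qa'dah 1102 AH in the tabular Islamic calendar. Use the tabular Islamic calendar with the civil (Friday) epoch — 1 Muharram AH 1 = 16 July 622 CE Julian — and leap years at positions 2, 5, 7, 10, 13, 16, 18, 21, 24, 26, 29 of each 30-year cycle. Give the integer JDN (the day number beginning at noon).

Equivalently 6 August 1691 (Gregorian).
JDN 2451545 is 1 January 2000 CE (Gregorian); the target day is −112642 days from there, so JDN = 2338903.

2338903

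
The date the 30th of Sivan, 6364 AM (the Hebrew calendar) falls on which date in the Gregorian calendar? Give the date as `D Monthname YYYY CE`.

20 June 2604 CE

Both dates share Julian Day Number 2672322; in the Gregorian calendar that is 20 June 2604 CE.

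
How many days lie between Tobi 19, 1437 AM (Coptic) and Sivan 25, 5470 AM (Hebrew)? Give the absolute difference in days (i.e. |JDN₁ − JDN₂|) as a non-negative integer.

First date → JDN 2349667; second date → JDN 2345798.
The interval is |2349667 − 2345798| = 3869 days.

3869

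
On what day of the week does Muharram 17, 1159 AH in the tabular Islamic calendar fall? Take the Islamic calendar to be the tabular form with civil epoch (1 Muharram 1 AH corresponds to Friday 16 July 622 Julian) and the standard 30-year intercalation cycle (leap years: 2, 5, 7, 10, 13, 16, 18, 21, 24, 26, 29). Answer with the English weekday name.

Equivalently 9 February 1746 Gregorian, JDN 2358813.
2358813 ≡ 2 (mod 7); counting from Monday = 0 gives Wednesday.

Wednesday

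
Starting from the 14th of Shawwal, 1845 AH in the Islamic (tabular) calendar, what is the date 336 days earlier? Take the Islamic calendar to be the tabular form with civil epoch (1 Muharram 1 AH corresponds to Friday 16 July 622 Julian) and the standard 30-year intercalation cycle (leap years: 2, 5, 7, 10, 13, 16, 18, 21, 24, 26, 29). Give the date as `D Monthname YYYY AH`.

3 Dhu al-Qa'dah 1844 AH

Counting 336 days back from JDN 2602171 reaches JDN 2601835, which is 3 Dhu al-Qa'dah 1844 AH.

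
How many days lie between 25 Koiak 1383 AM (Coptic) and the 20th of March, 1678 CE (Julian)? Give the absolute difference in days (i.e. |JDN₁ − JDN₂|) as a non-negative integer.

First date → JDN 2329919; second date → JDN 2334026.
The interval is |2329919 − 2334026| = 4107 days.

4107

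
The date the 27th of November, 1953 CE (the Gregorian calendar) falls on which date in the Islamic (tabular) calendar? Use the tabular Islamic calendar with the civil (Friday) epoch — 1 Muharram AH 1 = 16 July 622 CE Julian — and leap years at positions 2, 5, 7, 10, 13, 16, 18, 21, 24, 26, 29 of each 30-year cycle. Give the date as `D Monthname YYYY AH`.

20 Rabi' al-Awwal 1373 AH

Both dates share Julian Day Number 2434709; in the tabular Islamic calendar that is 20 Rabi' al-Awwal 1373 AH.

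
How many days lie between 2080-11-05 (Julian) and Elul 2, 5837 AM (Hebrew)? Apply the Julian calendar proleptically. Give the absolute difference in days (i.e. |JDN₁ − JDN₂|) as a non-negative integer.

JDN of the first date = 2481087.
JDN of the second date = 2479902.
|2479902 − 2481087| = 1185.

1185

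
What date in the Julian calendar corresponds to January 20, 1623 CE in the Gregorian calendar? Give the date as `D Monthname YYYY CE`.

10 January 1623 CE

For dates in this range the Gregorian date is 10 days ahead of the Julian.
20 January 1623 Gregorian − 10 days → 10 January 1623 Julian.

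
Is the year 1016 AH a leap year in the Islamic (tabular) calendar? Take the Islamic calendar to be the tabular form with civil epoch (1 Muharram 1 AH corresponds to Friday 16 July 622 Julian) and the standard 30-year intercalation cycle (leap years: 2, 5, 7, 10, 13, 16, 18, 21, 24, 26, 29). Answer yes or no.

yes

Year 1016 AH is year 26 of its 30-year cycle; leap positions are 2, 5, 7, 10, 13, 16, 18, 21, 24, 26, 29, so it is a leap year (355 days).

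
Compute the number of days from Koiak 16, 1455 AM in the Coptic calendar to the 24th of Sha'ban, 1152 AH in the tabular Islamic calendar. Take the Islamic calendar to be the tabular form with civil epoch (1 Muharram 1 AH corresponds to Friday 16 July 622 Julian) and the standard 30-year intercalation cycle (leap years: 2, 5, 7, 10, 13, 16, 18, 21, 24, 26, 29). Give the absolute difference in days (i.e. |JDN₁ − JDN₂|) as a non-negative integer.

First date → JDN 2356208; second date → JDN 2356546.
The interval is |2356208 − 2356546| = 338 days.

338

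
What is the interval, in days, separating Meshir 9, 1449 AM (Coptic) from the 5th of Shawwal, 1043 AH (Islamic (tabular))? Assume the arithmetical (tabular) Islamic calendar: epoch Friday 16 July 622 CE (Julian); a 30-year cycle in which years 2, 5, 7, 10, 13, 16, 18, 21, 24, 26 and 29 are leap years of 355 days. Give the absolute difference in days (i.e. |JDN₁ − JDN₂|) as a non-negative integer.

First date → JDN 2354070; second date → JDN 2317960.
The interval is |2354070 − 2317960| = 36110 days.

36110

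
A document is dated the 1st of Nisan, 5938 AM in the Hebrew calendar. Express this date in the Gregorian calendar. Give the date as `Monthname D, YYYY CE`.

Both dates share Julian Day Number 2516636; in the Gregorian calendar that is 19 March 2178 CE.

March 19, 2178 CE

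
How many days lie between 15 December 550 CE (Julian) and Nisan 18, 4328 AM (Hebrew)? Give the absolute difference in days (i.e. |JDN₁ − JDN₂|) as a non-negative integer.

JDN of the first date = 1922294.
JDN of the second date = 1928611.
|1928611 − 1922294| = 6317.

6317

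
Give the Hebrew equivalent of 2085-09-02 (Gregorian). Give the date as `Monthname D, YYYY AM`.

Both dates share Julian Day Number 2482836; in the Hebrew calendar that is 12 Elul 5845 AM.

Elul 12, 5845 AM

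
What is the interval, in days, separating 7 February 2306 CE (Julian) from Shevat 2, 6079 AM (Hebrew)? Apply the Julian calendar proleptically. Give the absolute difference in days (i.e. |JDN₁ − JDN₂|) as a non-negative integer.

4718

First date → JDN 2563362; second date → JDN 2568080.
The interval is |2563362 − 2568080| = 4718 days.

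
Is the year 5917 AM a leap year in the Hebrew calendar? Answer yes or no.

yes

Hebrew year 5917 is year 8 of its 19-year Metonic cycle; leap years are at positions 3, 6, 8, 11, 14, 17, 19, so it is a leap year (13 months).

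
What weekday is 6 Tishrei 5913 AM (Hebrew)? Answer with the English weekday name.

This is JDN 2507340 (5 October 2152 Gregorian).
JDN 2507340 mod 7 = 3, and JDN 0 was a Monday, so this is a Thursday.

Thursday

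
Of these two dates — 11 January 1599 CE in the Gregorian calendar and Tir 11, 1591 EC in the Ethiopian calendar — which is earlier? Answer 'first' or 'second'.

Converting both to JDN: 2305093 vs 2305098; the smaller is the first.

first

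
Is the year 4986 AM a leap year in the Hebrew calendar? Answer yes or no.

yes

Hebrew year 4986 is year 8 of its 19-year Metonic cycle; leap years are at positions 3, 6, 8, 11, 14, 17, 19, so it is a leap year (13 months).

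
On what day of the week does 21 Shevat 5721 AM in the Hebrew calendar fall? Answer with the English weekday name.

In the Gregorian calendar this is 7 February 1961 (JDN 2437338).
JDN 2437338 mod 7 = 1, and JDN 0 was a Monday, so this is a Tuesday.

Tuesday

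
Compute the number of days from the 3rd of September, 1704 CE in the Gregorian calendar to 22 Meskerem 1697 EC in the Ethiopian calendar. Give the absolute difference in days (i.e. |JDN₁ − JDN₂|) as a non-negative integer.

First date → JDN 2343679; second date → JDN 2343706.
The interval is |2343679 − 2343706| = 27 days.

27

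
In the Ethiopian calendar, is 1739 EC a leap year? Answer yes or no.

1739 mod 4 = 3; in the Ethiopian calendar a year is leap when year mod 4 = 3, so it is a leap year.

yes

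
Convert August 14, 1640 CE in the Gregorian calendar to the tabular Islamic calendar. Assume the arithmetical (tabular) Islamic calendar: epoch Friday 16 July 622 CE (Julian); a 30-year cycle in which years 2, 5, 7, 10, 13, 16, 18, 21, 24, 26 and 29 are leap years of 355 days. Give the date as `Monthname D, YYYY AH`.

Both dates share Julian Day Number 2320284; in the tabular Islamic calendar that is 25 Rabi' al-Thani 1050 AH.

Rabi' al-Thani 25, 1050 AH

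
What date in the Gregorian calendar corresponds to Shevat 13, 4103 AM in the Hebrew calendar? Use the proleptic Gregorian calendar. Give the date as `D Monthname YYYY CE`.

Julian Day Number of the source date = 1846363.
Converting JDN 1846363 to the Gregorian calendar gives 26 January 343 CE.

26 January 343 CE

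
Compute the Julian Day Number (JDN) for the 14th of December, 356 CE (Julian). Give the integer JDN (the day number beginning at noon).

In the proleptic Gregorian calendar the same day is 15 December 356.
JDN 2299161 is 15 October 1582 CE (Gregorian); the target day is −447726 days from there, so JDN = 1851435.

1851435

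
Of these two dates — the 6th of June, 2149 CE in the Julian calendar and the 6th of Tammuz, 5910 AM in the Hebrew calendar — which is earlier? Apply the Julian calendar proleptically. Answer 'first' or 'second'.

Converting both to JDN: 2506137 vs 2506513; the smaller is the first.

first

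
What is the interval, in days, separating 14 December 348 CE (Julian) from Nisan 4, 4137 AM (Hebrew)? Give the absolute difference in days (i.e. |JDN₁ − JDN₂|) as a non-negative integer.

JDN of the first date = 1848513.
JDN of the second date = 1858847.
|1858847 − 1848513| = 10334.

10334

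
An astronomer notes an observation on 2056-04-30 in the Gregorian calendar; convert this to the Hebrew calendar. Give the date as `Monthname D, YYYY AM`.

Iyar 14, 5816 AM

Julian Day Number of the source date = 2472119.
Converting JDN 2472119 to the Hebrew calendar gives 14 Iyar 5816 AM.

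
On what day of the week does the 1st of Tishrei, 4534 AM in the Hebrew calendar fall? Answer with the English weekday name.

Thursday

Equivalently 27 September 773 Gregorian, JDN 2003662.
Since JDN mod 7 = 3 (0 = Monday), the day is Thursday.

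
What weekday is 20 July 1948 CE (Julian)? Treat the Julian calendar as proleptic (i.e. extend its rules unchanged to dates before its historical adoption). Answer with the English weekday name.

Equivalently 2 August 1948 Gregorian, JDN 2432766.
2432766 ≡ 0 (mod 7); counting from Monday = 0 gives Monday.

Monday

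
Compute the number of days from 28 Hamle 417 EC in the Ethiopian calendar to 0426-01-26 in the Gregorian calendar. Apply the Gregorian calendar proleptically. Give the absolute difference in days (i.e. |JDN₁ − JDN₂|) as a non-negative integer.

JDN of the first date = 1876492.
JDN of the second date = 1876679.
|1876679 − 1876492| = 187.

187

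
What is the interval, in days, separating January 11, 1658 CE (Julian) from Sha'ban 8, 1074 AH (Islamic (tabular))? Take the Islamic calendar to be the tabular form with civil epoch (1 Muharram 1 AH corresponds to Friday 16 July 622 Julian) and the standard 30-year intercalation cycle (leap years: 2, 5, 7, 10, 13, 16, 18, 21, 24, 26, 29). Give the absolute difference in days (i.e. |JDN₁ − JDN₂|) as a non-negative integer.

2236

First date → JDN 2326653; second date → JDN 2328889.
The interval is |2326653 − 2328889| = 2236 days.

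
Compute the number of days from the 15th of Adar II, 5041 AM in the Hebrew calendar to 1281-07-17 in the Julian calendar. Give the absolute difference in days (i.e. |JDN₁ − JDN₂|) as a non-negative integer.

First date → JDN 2189009; second date → JDN 2189141.
The interval is |2189009 − 2189141| = 132 days.

132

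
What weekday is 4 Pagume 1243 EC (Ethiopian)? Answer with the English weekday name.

Sunday

This is JDN 2178224 (3 September 1251 Gregorian).
JDN 2178224 mod 7 = 6, and JDN 0 was a Monday, so this is a Sunday.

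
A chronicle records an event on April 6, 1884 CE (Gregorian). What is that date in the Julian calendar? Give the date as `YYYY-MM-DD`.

The Julian–Gregorian offset here is 12 days (Julian trailing).
6 April 1884 Gregorian − 12 days → 25 March 1884 Julian.

1884-03-25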